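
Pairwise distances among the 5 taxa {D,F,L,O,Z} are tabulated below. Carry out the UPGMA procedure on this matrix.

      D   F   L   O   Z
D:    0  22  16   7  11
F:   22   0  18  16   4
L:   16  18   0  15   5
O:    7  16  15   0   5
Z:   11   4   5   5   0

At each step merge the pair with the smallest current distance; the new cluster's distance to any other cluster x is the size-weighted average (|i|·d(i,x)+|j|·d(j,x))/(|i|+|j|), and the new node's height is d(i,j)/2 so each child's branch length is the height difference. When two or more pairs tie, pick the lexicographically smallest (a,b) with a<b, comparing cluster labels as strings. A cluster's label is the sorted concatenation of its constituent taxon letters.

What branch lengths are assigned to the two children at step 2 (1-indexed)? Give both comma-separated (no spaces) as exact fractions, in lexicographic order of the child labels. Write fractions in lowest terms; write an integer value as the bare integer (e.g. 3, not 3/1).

iteration 1: select F,Z (d=4); attach at lengths (2, 2); label the merged cluster FZ
  updated: d(D,FZ)=33/2, d(FZ,L)=23/2, d(FZ,O)=21/2
iteration 2: select D,O (d=7); attach at lengths (7/2, 7/2); label the merged cluster DO
  updated: d(DO,FZ)=27/2, d(DO,L)=31/2
iteration 3: select FZ,L (d=23/2); attach at lengths (15/4, 23/4); label the merged cluster FLZ
  updated: d(DO,FLZ)=85/6
iteration 4: select DO,FLZ (d=85/6); attach at lengths (43/12, 4/3); label the merged cluster DFLOZ
final tree: ((D:7/2,O:7/2):43/12,((F:2,Z:2):15/4,L:23/4):4/3)
total length: 305/12

7/2,7/2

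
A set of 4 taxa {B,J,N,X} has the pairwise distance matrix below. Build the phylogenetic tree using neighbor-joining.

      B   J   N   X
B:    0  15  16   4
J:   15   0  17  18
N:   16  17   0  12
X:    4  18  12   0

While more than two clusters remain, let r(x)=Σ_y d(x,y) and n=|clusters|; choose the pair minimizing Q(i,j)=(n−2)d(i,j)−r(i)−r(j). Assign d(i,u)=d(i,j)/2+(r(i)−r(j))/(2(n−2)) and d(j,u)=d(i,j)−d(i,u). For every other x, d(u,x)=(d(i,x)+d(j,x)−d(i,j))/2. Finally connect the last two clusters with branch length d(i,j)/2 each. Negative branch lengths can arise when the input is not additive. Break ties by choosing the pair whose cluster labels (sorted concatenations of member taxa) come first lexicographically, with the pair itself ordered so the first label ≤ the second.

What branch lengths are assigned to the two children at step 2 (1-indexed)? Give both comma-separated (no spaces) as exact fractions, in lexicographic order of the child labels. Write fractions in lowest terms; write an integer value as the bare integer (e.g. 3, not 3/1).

iteration 1: select B,X (d=4, Q=-61); attach at lengths (9/4, 7/4); label the merged cluster BX
  updated: d(BX,J)=29/2, d(BX,N)=12
iteration 2: select BX,J (d=29/2, Q=-87/2); attach at lengths (19/4, 39/4); label the merged cluster BJX
  updated: d(BJX,N)=29/4
iteration 3: select BJX,N (d=29/4); attach at lengths (29/8, 29/8); label the merged cluster BJNX
final tree: (((B:9/4,X:7/4):19/4,J:39/4):29/8,N:29/8)
total length: 103/4

19/4,39/4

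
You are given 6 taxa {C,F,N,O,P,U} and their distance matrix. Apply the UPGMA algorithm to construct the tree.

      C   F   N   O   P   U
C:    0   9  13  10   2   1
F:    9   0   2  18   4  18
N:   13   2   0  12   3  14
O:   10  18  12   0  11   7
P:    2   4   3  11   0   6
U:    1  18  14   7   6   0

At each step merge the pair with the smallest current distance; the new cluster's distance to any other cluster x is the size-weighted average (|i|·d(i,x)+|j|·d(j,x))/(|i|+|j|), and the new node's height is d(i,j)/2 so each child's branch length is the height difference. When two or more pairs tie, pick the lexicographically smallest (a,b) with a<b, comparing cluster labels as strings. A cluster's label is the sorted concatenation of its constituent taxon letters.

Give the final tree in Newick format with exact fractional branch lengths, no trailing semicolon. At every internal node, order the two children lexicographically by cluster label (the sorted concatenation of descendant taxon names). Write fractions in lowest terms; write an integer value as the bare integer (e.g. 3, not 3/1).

iteration 1: select C,U (d=1); attach at lengths (1/2, 1/2); label the merged cluster CU
  updated: d(CU,F)=27/2, d(CU,N)=27/2, d(CU,O)=17/2, d(CU,P)=4
iteration 2: select F,N (d=2); attach at lengths (1, 1); label the merged cluster FN
  updated: d(CU,FN)=27/2, d(FN,O)=15, d(FN,P)=7/2
iteration 3: select FN,P (d=7/2); attach at lengths (3/4, 7/4); label the merged cluster FNP
  updated: d(CU,FNP)=31/3, d(FNP,O)=41/3
iteration 4: select CU,O (d=17/2); attach at lengths (15/4, 17/4); label the merged cluster COU
  updated: d(COU,FNP)=103/9
iteration 5: select COU,FNP (d=103/9); attach at lengths (53/36, 143/36); label the merged cluster CFNOPU
final tree: (((C:1/2,U:1/2):15/4,O:17/4):53/36,((F:1,N:1):3/4,P:7/4):143/36)
total length: 341/18

(((C:1/2,U:1/2):15/4,O:17/4):53/36,((F:1,N:1):3/4,P:7/4):143/36)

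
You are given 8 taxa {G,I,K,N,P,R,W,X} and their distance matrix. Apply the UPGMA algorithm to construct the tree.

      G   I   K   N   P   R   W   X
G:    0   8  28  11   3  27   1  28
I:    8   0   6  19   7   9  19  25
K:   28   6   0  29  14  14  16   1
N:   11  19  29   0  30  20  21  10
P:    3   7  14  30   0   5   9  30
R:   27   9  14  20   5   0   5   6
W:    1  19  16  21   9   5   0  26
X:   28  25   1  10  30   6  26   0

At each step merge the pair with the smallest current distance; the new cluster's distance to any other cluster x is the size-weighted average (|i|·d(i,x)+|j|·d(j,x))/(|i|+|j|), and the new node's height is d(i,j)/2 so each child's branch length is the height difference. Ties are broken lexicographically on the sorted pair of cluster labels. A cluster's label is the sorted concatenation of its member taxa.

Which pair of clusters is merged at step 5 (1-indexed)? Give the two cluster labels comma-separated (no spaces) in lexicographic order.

1. join G+W (d=1) ⇒ GW; edges |G|=1/2, |W|=1/2
  updated: d(GW,I)=27/2, d(GW,K)=22, d(GW,N)=16, d(GW,P)=6, d(GW,R)=16, d(GW,X)=27
2. join K+X (d=1) ⇒ KX; edges |K|=1/2, |X|=1/2
  updated: d(GW,KX)=49/2, d(I,KX)=31/2, d(KX,N)=39/2, d(KX,P)=22, d(KX,R)=10
3. join P+R (d=5) ⇒ PR; edges |P|=5/2, |R|=5/2
  updated: d(GW,PR)=11, d(I,PR)=8, d(KX,PR)=16, d(N,PR)=25
4. join I+PR (d=8) ⇒ IPR; edges |I|=4, |PR|=3/2
  updated: d(GW,IPR)=71/6, d(IPR,KX)=95/6, d(IPR,N)=23
5. join GW+IPR (d=71/6) ⇒ GIPRW; edges |GW|=65/12, |IPR|=23/12
  updated: d(GIPRW,KX)=193/10, d(GIPRW,N)=101/5
6. join GIPRW+KX (d=193/10) ⇒ GIKPRWX; edges |GIPRW|=56/15, |KX|=183/20
  updated: d(GIKPRWX,N)=20
7. join GIKPRWX+N (d=20) ⇒ GIKNPRWX; edges |GIKPRWX|=7/20, |N|=10
final tree: ((((G:1/2,W:1/2):65/12,(I:4,(P:5/2,R:5/2):3/2):23/12):56/15,(K:1/2,X:1/2):183/20):7/20,N:10)
total length: 646/15

GW,IPR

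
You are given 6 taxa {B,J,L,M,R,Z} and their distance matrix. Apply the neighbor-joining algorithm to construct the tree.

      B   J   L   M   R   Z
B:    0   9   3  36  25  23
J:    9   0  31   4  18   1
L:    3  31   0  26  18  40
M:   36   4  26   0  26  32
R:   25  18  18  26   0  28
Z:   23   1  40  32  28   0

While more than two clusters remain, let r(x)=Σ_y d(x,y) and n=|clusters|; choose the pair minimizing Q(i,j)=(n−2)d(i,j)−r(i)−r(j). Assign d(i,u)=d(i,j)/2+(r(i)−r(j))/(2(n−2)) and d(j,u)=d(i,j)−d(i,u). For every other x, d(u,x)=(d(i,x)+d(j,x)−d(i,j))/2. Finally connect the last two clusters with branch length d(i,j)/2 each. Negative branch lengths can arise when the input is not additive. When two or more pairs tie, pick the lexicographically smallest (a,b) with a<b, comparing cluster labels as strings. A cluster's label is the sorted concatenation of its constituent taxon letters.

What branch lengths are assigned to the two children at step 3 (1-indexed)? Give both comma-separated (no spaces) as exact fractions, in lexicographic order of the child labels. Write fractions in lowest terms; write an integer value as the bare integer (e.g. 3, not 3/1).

step 1: merge (B,L) at d=3, Q=-202; branch lengths B→-5/4, L→17/4; new cluster BL
  updated: d(BL,J)=37/2, d(BL,M)=59/2, d(BL,R)=20, d(BL,Z)=30
step 2: merge (BL,R) at d=20, Q=-130; branch lengths BL→11, R→9; new cluster BLR
  updated: d(BLR,J)=33/4, d(BLR,M)=71/4, d(BLR,Z)=19
step 3: merge (BLR,M) at d=71/4, Q=-253/4; branch lengths BLR→107/16, M→177/16; new cluster BLMR
  updated: d(BLMR,J)=-11/4, d(BLMR,Z)=133/8
step 4: merge (BLMR,J) at d=-11/4, Q=-119/8; branch lengths BLMR→103/16, J→-147/16; new cluster BJLMR
  updated: d(BJLMR,Z)=163/16
step 5: merge (BJLMR,Z) at d=163/16; branch lengths BJLMR→163/32, Z→163/32; new cluster BJLMRZ
final tree: (((((B:-5/4,L:17/4):11,R:9):107/16,M:177/16):103/16,J:-147/16):163/32,Z:163/32)
total length: 771/16

107/16,177/16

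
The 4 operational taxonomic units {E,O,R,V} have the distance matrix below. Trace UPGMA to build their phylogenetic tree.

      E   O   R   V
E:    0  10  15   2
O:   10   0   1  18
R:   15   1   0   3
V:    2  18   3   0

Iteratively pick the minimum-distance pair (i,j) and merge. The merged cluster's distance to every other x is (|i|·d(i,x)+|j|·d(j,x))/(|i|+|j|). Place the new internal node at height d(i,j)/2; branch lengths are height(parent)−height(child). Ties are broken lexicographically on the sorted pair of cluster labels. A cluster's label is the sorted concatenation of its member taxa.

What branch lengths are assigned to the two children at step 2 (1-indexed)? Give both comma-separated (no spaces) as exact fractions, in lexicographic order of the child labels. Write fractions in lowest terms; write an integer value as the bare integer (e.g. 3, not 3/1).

iteration 1: select O,R (d=1); attach at lengths (1/2, 1/2); label the merged cluster OR
  updated: d(E,OR)=25/2, d(OR,V)=21/2
iteration 2: select E,V (d=2); attach at lengths (1, 1); label the merged cluster EV
  updated: d(EV,OR)=23/2
iteration 3: select EV,OR (d=23/2); attach at lengths (19/4, 21/4); label the merged cluster EORV
final tree: ((E:1,V:1):19/4,(O:1/2,R:1/2):21/4)
total length: 13

1,1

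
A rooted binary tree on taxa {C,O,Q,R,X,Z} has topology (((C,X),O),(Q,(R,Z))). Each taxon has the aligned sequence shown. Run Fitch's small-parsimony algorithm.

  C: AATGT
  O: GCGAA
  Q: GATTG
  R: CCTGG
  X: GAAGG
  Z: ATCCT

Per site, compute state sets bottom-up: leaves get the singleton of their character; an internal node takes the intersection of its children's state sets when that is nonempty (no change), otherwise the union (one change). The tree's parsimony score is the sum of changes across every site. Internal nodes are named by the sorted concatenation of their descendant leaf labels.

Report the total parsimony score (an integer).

[col 0] CX: children C:{A}, X:{G} ∪→ {A,G}; cost 1
[col 0] COX: children CX:{A,G}, O:{G} ∩→ {G}; cost 0
[col 0] RZ: children R:{C}, Z:{A} ∪→ {A,C}; cost 1
[col 0] QRZ: children Q:{G}, RZ:{A,C} ∪→ {A,C,G}; cost 1
[col 0] COQRXZ: children COX:{G}, QRZ:{A,C,G} ∩→ {G}; cost 0
[col 1] CX: children C:{A}, X:{A} ∩→ {A}; cost 0
[col 1] COX: children CX:{A}, O:{C} ∪→ {A,C}; cost 1
[col 1] RZ: children R:{C}, Z:{T} ∪→ {C,T}; cost 1
[col 1] QRZ: children Q:{A}, RZ:{C,T} ∪→ {A,C,T}; cost 1
[col 1] COQRXZ: children COX:{A,C}, QRZ:{A,C,T} ∩→ {A,C}; cost 0
[col 2] CX: children C:{T}, X:{A} ∪→ {A,T}; cost 1
[col 2] COX: children CX:{A,T}, O:{G} ∪→ {A,G,T}; cost 1
[col 2] RZ: children R:{T}, Z:{C} ∪→ {C,T}; cost 1
[col 2] QRZ: children Q:{T}, RZ:{C,T} ∩→ {T}; cost 0
[col 2] COQRXZ: children COX:{A,G,T}, QRZ:{T} ∩→ {T}; cost 0
[col 3] CX: children C:{G}, X:{G} ∩→ {G}; cost 0
[col 3] COX: children CX:{G}, O:{A} ∪→ {A,G}; cost 1
[col 3] RZ: children R:{G}, Z:{C} ∪→ {C,G}; cost 1
[col 3] QRZ: children Q:{T}, RZ:{C,G} ∪→ {C,G,T}; cost 1
[col 3] COQRXZ: children COX:{A,G}, QRZ:{C,G,T} ∩→ {G}; cost 0
[col 4] CX: children C:{T}, X:{G} ∪→ {G,T}; cost 1
[col 4] COX: children CX:{G,T}, O:{A} ∪→ {A,G,T}; cost 1
[col 4] RZ: children R:{G}, Z:{T} ∪→ {G,T}; cost 1
[col 4] QRZ: children Q:{G}, RZ:{G,T} ∩→ {G}; cost 0
[col 4] COQRXZ: children COX:{A,G,T}, QRZ:{G} ∩→ {G}; cost 0
per-site changes: [3, 3, 3, 3, 3]; total = 15

15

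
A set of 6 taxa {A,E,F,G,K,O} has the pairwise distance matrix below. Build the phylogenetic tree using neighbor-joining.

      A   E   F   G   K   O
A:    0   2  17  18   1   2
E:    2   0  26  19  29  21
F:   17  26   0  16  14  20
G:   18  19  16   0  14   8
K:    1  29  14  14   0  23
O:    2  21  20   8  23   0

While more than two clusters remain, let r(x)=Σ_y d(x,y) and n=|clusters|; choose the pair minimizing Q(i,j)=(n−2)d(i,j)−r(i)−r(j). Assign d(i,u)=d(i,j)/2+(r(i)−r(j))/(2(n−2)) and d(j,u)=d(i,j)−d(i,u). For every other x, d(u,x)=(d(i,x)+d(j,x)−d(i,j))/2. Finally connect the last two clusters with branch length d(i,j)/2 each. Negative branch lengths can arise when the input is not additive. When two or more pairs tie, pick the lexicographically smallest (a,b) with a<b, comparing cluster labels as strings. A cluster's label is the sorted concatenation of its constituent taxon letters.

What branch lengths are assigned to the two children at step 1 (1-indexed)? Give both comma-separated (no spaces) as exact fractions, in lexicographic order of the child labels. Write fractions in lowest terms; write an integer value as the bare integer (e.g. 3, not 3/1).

-49/8,65/8

step 1: merge (A,E) at d=2, Q=-129; branch lengths A→-49/8, E→65/8; new cluster AE
  updated: d(AE,F)=41/2, d(AE,G)=35/2, d(AE,K)=14, d(AE,O)=21/2
step 2: merge (F,K) at d=14, Q=-187/2; branch lengths F→95/12, K→73/12; new cluster FK
  updated: d(AE,FK)=41/4, d(FK,G)=8, d(FK,O)=29/2
step 3: merge (AE,FK) at d=41/4, Q=-101/2; branch lengths AE→13/2, FK→15/4; new cluster AEFK
  updated: d(AEFK,G)=61/8, d(AEFK,O)=59/8
step 4: merge (AEFK,G) at d=61/8, Q=-23; branch lengths AEFK→7/2, G→33/8; new cluster AEFGK
  updated: d(AEFGK,O)=31/8
step 5: merge (AEFGK,O) at d=31/8; branch lengths AEFGK→31/16, O→31/16; new cluster AEFGKO
final tree: ((((A:-49/8,E:65/8):13/2,(F:95/12,K:73/12):15/4):7/2,G:33/8):31/16,O:31/16)
total length: 151/4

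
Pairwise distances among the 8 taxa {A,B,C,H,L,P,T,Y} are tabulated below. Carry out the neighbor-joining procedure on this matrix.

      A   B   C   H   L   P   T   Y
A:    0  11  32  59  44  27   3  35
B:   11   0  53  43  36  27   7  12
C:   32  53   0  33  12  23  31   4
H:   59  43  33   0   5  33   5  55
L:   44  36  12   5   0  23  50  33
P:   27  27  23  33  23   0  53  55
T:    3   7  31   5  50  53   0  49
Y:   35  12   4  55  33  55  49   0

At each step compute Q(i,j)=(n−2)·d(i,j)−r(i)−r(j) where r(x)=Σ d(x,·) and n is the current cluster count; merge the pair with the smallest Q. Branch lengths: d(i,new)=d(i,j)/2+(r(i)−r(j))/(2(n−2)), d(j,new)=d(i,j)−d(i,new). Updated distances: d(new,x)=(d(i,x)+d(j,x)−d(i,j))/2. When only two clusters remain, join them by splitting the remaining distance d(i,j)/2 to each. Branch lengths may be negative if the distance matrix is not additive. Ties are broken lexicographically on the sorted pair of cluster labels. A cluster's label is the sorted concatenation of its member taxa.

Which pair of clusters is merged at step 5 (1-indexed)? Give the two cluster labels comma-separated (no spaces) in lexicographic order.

ABT,CY

1. join C+Y (d=4, Q=-407) ⇒ CY; edges |C|=-31/12, |Y|=79/12
  updated: d(A,CY)=63/2, d(B,CY)=61/2, d(CY,H)=42, d(CY,L)=41/2, d(CY,P)=37, d(CY,T)=38
2. join H+L (d=5, Q=-681/2) ⇒ HL; edges |H|=67/20, |L|=33/20
  updated: d(A,HL)=49, d(B,HL)=37, d(CY,HL)=115/4, d(HL,P)=51/2, d(HL,T)=25
3. join A+T (d=3, Q=-471/2) ⇒ AT; edges |A|=15/16, |T|=33/16
  updated: d(AT,B)=15/2, d(AT,CY)=133/4, d(AT,HL)=71/2, d(AT,P)=77/2
4. join AT+B (d=15/2, Q=-777/4) ⇒ ABT; edges |AT|=47/8, |B|=13/8
  updated: d(ABT,CY)=225/8, d(ABT,HL)=65/2, d(ABT,P)=29
5. join ABT+CY (d=225/8, Q=-509/4) ⇒ ABCTY; edges |ABT|=13, |CY|=121/8
  updated: d(ABCTY,HL)=265/16, d(ABCTY,P)=303/16
6. join ABCTY+HL (d=265/16, Q=-61) ⇒ ABCHLTY; edges |ABCTY|=5, |HL|=185/16
  updated: d(ABCHLTY,P)=223/16
7. join ABCHLTY+P (d=223/16) ⇒ ABCHLPTY; edges |ABCHLTY|=223/32, |P|=223/32
final tree: (((((A:15/16,T:33/16):47/8,B:13/8):13,(C:-31/12,Y:79/12):121/8):5,(H:67/20,L:33/20):185/16):223/32,P:223/32)
total length: 625/8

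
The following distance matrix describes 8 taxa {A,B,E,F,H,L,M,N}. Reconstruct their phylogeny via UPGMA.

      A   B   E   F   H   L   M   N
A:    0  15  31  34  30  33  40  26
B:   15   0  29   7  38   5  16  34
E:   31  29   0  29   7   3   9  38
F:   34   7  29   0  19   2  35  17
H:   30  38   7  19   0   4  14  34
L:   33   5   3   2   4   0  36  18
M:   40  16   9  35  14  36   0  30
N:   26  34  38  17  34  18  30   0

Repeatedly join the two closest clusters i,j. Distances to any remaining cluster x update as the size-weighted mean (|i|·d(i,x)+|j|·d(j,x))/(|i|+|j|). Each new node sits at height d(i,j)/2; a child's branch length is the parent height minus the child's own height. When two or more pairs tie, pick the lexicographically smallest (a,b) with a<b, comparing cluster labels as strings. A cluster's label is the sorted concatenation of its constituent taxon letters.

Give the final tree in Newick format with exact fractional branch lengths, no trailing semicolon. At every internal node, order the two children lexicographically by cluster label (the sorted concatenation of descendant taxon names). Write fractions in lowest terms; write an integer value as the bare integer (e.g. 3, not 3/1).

(A:209/14,(((B:3,(F:1,L:1):2):17/2,N:23/2):35/24,((E:7/2,H:7/2):9/4,M:23/4):173/24):331/168)

1. join F+L (d=2) ⇒ FL; edges |F|=1, |L|=1
  updated: d(A,FL)=67/2, d(B,FL)=6, d(E,FL)=16, d(FL,H)=23/2, d(FL,M)=71/2, d(FL,N)=35/2
2. join B+FL (d=6) ⇒ BFL; edges |B|=3, |FL|=2
  updated: d(A,BFL)=82/3, d(BFL,E)=61/3, d(BFL,H)=61/3, d(BFL,M)=29, d(BFL,N)=23
3. join E+H (d=7) ⇒ EH; edges |E|=7/2, |H|=7/2
  updated: d(A,EH)=61/2, d(BFL,EH)=61/3, d(EH,M)=23/2, d(EH,N)=36
4. join EH+M (d=23/2) ⇒ EHM; edges |EH|=9/4, |M|=23/4
  updated: d(A,EHM)=101/3, d(BFL,EHM)=209/9, d(EHM,N)=34
5. join BFL+N (d=23) ⇒ BFLN; edges |BFL|=17/2, |N|=23/2
  updated: d(A,BFLN)=27, d(BFLN,EHM)=311/12
6. join BFLN+EHM (d=311/12) ⇒ BEFHLMN; edges |BFLN|=35/24, |EHM|=173/24
  updated: d(A,BEFHLMN)=209/7
7. join A+BEFHLMN (d=209/7) ⇒ ABEFHLMN; edges |A|=209/14, |BEFHLMN|=331/168
final tree: (A:209/14,(((B:3,(F:1,L:1):2):17/2,N:23/2):35/24,((E:7/2,H:7/2):9/4,M:23/4):173/24):331/168)
total length: 11351/168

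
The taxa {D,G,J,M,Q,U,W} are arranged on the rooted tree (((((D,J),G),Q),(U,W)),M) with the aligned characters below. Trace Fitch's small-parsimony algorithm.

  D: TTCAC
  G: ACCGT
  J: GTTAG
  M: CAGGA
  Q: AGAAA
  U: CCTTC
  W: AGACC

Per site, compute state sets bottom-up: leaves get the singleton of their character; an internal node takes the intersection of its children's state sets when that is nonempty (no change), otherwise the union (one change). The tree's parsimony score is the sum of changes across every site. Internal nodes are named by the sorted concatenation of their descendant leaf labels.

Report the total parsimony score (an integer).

20

[col 0] DJ: children D:{T}, J:{G} ∪→ {G,T}; cost 1
[col 0] DGJ: children DJ:{G,T}, G:{A} ∪→ {A,G,T}; cost 1
[col 0] DGJQ: children DGJ:{A,G,T}, Q:{A} ∩→ {A}; cost 0
[col 0] UW: children U:{C}, W:{A} ∪→ {A,C}; cost 1
[col 0] DGJQUW: children DGJQ:{A}, UW:{A,C} ∩→ {A}; cost 0
[col 0] DGJMQUW: children DGJQUW:{A}, M:{C} ∪→ {A,C}; cost 1
[col 1] DJ: children D:{T}, J:{T} ∩→ {T}; cost 0
[col 1] DGJ: children DJ:{T}, G:{C} ∪→ {C,T}; cost 1
[col 1] DGJQ: children DGJ:{C,T}, Q:{G} ∪→ {C,G,T}; cost 1
[col 1] UW: children U:{C}, W:{G} ∪→ {C,G}; cost 1
[col 1] DGJQUW: children DGJQ:{C,G,T}, UW:{C,G} ∩→ {C,G}; cost 0
[col 1] DGJMQUW: children DGJQUW:{C,G}, M:{A} ∪→ {A,C,G}; cost 1
[col 2] DJ: children D:{C}, J:{T} ∪→ {C,T}; cost 1
[col 2] DGJ: children DJ:{C,T}, G:{C} ∩→ {C}; cost 0
[col 2] DGJQ: children DGJ:{C}, Q:{A} ∪→ {A,C}; cost 1
[col 2] UW: children U:{T}, W:{A} ∪→ {A,T}; cost 1
[col 2] DGJQUW: children DGJQ:{A,C}, UW:{A,T} ∩→ {A}; cost 0
[col 2] DGJMQUW: children DGJQUW:{A}, M:{G} ∪→ {A,G}; cost 1
[col 3] DJ: children D:{A}, J:{A} ∩→ {A}; cost 0
[col 3] DGJ: children DJ:{A}, G:{G} ∪→ {A,G}; cost 1
[col 3] DGJQ: children DGJ:{A,G}, Q:{A} ∩→ {A}; cost 0
[col 3] UW: children U:{T}, W:{C} ∪→ {C,T}; cost 1
[col 3] DGJQUW: children DGJQ:{A}, UW:{C,T} ∪→ {A,C,T}; cost 1
[col 3] DGJMQUW: children DGJQUW:{A,C,T}, M:{G} ∪→ {A,C,G,T}; cost 1
[col 4] DJ: children D:{C}, J:{G} ∪→ {C,G}; cost 1
[col 4] DGJ: children DJ:{C,G}, G:{T} ∪→ {C,G,T}; cost 1
[col 4] DGJQ: children DGJ:{C,G,T}, Q:{A} ∪→ {A,C,G,T}; cost 1
[col 4] UW: children U:{C}, W:{C} ∩→ {C}; cost 0
[col 4] DGJQUW: children DGJQ:{A,C,G,T}, UW:{C} ∩→ {C}; cost 0
[col 4] DGJMQUW: children DGJQUW:{C}, M:{A} ∪→ {A,C}; cost 1
per-site changes: [4, 4, 4, 4, 4]; total = 20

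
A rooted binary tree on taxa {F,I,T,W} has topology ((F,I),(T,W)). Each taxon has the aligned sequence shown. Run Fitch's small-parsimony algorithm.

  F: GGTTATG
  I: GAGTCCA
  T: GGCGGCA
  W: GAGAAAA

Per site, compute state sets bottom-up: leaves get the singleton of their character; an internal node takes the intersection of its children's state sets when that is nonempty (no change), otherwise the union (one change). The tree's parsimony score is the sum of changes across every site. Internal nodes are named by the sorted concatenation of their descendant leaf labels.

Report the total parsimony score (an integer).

11

[col 0] FI: children F:{G}, I:{G} ∩→ {G}; cost 0
[col 0] TW: children T:{G}, W:{G} ∩→ {G}; cost 0
[col 0] FITW: children FI:{G}, TW:{G} ∩→ {G}; cost 0
[col 1] FI: children F:{G}, I:{A} ∪→ {A,G}; cost 1
[col 1] TW: children T:{G}, W:{A} ∪→ {A,G}; cost 1
[col 1] FITW: children FI:{A,G}, TW:{A,G} ∩→ {A,G}; cost 0
[col 2] FI: children F:{T}, I:{G} ∪→ {G,T}; cost 1
[col 2] TW: children T:{C}, W:{G} ∪→ {C,G}; cost 1
[col 2] FITW: children FI:{G,T}, TW:{C,G} ∩→ {G}; cost 0
[col 3] FI: children F:{T}, I:{T} ∩→ {T}; cost 0
[col 3] TW: children T:{G}, W:{A} ∪→ {A,G}; cost 1
[col 3] FITW: children FI:{T}, TW:{A,G} ∪→ {A,G,T}; cost 1
[col 4] FI: children F:{A}, I:{C} ∪→ {A,C}; cost 1
[col 4] TW: children T:{G}, W:{A} ∪→ {A,G}; cost 1
[col 4] FITW: children FI:{A,C}, TW:{A,G} ∩→ {A}; cost 0
[col 5] FI: children F:{T}, I:{C} ∪→ {C,T}; cost 1
[col 5] TW: children T:{C}, W:{A} ∪→ {A,C}; cost 1
[col 5] FITW: children FI:{C,T}, TW:{A,C} ∩→ {C}; cost 0
[col 6] FI: children F:{G}, I:{A} ∪→ {A,G}; cost 1
[col 6] TW: children T:{A}, W:{A} ∩→ {A}; cost 0
[col 6] FITW: children FI:{A,G}, TW:{A} ∩→ {A}; cost 0
per-site changes: [0, 2, 2, 2, 2, 2, 1]; total = 11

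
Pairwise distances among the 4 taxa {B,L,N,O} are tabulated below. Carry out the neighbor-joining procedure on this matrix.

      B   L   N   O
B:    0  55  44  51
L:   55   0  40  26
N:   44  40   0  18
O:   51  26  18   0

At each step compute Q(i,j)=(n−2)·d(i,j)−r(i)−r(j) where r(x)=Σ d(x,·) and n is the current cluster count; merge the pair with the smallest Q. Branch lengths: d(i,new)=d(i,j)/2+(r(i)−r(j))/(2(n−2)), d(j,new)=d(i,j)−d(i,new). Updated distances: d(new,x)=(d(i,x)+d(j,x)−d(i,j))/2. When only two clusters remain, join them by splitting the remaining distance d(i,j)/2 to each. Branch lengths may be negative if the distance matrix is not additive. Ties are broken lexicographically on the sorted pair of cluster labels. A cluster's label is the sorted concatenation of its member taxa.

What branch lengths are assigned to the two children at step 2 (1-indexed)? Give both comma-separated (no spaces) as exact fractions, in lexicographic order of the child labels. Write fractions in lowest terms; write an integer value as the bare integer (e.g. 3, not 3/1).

6,39/2

1. join B+N (d=44, Q=-164) ⇒ BN; edges |B|=34, |N|=10
  updated: d(BN,L)=51/2, d(BN,O)=25/2
2. join BN+L (d=51/2, Q=-64) ⇒ BLN; edges |BN|=6, |L|=39/2
  updated: d(BLN,O)=13/2
3. join BLN+O (d=13/2) ⇒ BLNO; edges |BLN|=13/4, |O|=13/4
final tree: (((B:34,N:10):6,L:39/2):13/4,O:13/4)
total length: 76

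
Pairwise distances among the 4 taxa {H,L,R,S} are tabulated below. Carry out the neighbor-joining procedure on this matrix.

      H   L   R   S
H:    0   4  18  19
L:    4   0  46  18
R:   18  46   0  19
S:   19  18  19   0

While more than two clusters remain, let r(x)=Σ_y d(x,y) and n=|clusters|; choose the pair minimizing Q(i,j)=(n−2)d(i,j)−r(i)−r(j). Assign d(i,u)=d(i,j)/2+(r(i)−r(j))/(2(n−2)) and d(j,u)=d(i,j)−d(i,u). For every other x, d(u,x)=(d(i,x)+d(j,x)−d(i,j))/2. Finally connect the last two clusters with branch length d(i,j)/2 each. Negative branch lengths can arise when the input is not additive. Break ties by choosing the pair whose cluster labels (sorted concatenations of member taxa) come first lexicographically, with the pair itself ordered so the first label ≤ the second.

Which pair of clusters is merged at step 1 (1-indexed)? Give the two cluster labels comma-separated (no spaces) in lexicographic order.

iteration 1: select H,L (d=4, Q=-101); attach at lengths (-19/4, 35/4); label the merged cluster HL
  updated: d(HL,R)=30, d(HL,S)=33/2
iteration 2: select HL,R (d=30, Q=-131/2); attach at lengths (55/4, 65/4); label the merged cluster HLR
  updated: d(HLR,S)=11/4
iteration 3: select HLR,S (d=11/4); attach at lengths (11/8, 11/8); label the merged cluster HLRS
final tree: (((H:-19/4,L:35/4):55/4,R:65/4):11/8,S:11/8)
total length: 147/4

H,L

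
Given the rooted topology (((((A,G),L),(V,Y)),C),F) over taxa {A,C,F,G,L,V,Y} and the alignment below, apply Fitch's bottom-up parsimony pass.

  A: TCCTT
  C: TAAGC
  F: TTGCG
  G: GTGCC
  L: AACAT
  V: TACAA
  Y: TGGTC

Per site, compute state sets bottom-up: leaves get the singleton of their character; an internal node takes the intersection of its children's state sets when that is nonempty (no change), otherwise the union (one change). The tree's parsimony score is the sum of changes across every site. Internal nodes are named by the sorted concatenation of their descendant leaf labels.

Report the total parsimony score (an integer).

19

[col 0] AG: children A:{T}, G:{G} ∪→ {G,T}; cost 1
[col 0] AGL: children AG:{G,T}, L:{A} ∪→ {A,G,T}; cost 1
[col 0] VY: children V:{T}, Y:{T} ∩→ {T}; cost 0
[col 0] AGLVY: children AGL:{A,G,T}, VY:{T} ∩→ {T}; cost 0
[col 0] ACGLVY: children AGLVY:{T}, C:{T} ∩→ {T}; cost 0
[col 0] ACFGLVY: children ACGLVY:{T}, F:{T} ∩→ {T}; cost 0
[col 1] AG: children A:{C}, G:{T} ∪→ {C,T}; cost 1
[col 1] AGL: children AG:{C,T}, L:{A} ∪→ {A,C,T}; cost 1
[col 1] VY: children V:{A}, Y:{G} ∪→ {A,G}; cost 1
[col 1] AGLVY: children AGL:{A,C,T}, VY:{A,G} ∩→ {A}; cost 0
[col 1] ACGLVY: children AGLVY:{A}, C:{A} ∩→ {A}; cost 0
[col 1] ACFGLVY: children ACGLVY:{A}, F:{T} ∪→ {A,T}; cost 1
[col 2] AG: children A:{C}, G:{G} ∪→ {C,G}; cost 1
[col 2] AGL: children AG:{C,G}, L:{C} ∩→ {C}; cost 0
[col 2] VY: children V:{C}, Y:{G} ∪→ {C,G}; cost 1
[col 2] AGLVY: children AGL:{C}, VY:{C,G} ∩→ {C}; cost 0
[col 2] ACGLVY: children AGLVY:{C}, C:{A} ∪→ {A,C}; cost 1
[col 2] ACFGLVY: children ACGLVY:{A,C}, F:{G} ∪→ {A,C,G}; cost 1
[col 3] AG: children A:{T}, G:{C} ∪→ {C,T}; cost 1
[col 3] AGL: children AG:{C,T}, L:{A} ∪→ {A,C,T}; cost 1
[col 3] VY: children V:{A}, Y:{T} ∪→ {A,T}; cost 1
[col 3] AGLVY: children AGL:{A,C,T}, VY:{A,T} ∩→ {A,T}; cost 0
[col 3] ACGLVY: children AGLVY:{A,T}, C:{G} ∪→ {A,G,T}; cost 1
[col 3] ACFGLVY: children ACGLVY:{A,G,T}, F:{C} ∪→ {A,C,G,T}; cost 1
[col 4] AG: children A:{T}, G:{C} ∪→ {C,T}; cost 1
[col 4] AGL: children AG:{C,T}, L:{T} ∩→ {T}; cost 0
[col 4] VY: children V:{A}, Y:{C} ∪→ {A,C}; cost 1
[col 4] AGLVY: children AGL:{T}, VY:{A,C} ∪→ {A,C,T}; cost 1
[col 4] ACGLVY: children AGLVY:{A,C,T}, C:{C} ∩→ {C}; cost 0
[col 4] ACFGLVY: children ACGLVY:{C}, F:{G} ∪→ {C,G}; cost 1
per-site changes: [2, 4, 4, 5, 4]; total = 19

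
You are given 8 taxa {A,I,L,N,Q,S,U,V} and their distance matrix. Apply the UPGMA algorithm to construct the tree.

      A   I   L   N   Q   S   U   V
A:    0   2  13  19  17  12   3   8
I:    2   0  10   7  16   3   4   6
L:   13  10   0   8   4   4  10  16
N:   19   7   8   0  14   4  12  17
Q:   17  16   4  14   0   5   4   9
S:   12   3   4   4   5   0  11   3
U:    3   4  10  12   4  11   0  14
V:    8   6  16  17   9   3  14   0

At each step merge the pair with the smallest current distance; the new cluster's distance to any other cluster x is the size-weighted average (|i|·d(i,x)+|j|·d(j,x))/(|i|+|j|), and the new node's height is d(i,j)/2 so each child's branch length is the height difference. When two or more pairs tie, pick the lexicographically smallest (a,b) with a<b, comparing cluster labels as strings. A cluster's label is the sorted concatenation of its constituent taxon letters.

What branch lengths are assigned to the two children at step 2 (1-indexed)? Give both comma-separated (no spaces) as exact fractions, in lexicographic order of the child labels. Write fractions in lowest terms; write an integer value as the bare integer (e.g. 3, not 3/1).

1. join A+I (d=2) ⇒ AI; edges |A|=1, |I|=1
  updated: d(AI,L)=23/2, d(AI,N)=13, d(AI,Q)=33/2, d(AI,S)=15/2, d(AI,U)=7/2, d(AI,V)=7
2. join S+V (d=3) ⇒ SV; edges |S|=3/2, |V|=3/2
  updated: d(AI,SV)=29/4, d(L,SV)=10, d(N,SV)=21/2, d(Q,SV)=7, d(SV,U)=25/2
3. join AI+U (d=7/2) ⇒ AIU; edges |AI|=3/4, |U|=7/4
  updated: d(AIU,L)=11, d(AIU,N)=38/3, d(AIU,Q)=37/3, d(AIU,SV)=9
4. join L+Q (d=4) ⇒ LQ; edges |L|=2, |Q|=2
  updated: d(AIU,LQ)=35/3, d(LQ,N)=11, d(LQ,SV)=17/2
5. join LQ+SV (d=17/2) ⇒ LQSV; edges |LQ|=9/4, |SV|=11/4
  updated: d(AIU,LQSV)=31/3, d(LQSV,N)=43/4
6. join AIU+LQSV (d=31/3) ⇒ AILQSUV; edges |AIU|=41/12, |LQSV|=11/12
  updated: d(AILQSUV,N)=81/7
7. join AILQSUV+N (d=81/7) ⇒ AILNQSUV; edges |AILQSUV|=13/21, |N|=81/14
final tree: ((((A:1,I:1):3/4,U:7/4):41/12,((L:2,Q:2):9/4,(S:3/2,V:3/2):11/4):11/12):13/21,N:81/14)
total length: 572/21

3/2,3/2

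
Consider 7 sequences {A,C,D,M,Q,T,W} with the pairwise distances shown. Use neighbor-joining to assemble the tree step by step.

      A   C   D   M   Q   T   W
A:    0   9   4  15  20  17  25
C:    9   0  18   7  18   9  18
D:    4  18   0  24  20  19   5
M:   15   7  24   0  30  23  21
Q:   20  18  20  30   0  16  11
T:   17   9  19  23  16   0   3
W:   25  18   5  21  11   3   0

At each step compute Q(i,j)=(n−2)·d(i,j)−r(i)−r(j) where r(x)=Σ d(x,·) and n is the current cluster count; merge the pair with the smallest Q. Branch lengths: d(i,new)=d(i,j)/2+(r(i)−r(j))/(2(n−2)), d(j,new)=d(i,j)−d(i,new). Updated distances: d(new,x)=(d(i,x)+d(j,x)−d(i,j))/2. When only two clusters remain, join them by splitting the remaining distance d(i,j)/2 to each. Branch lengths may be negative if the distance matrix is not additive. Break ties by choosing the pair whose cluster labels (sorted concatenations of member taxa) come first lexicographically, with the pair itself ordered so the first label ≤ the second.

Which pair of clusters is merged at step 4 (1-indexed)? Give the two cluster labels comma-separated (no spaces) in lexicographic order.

iteration 1: select C,M (d=7, Q=-164); attach at lengths (-3/5, 38/5); label the merged cluster CM
  updated: d(A,CM)=17/2, d(CM,D)=35/2, d(CM,Q)=41/2, d(CM,T)=25/2, d(CM,W)=16
iteration 2: select A,D (d=4, Q=-124); attach at lengths (25/8, 7/8); label the merged cluster AD
  updated: d(AD,CM)=11, d(AD,Q)=18, d(AD,T)=16, d(AD,W)=13
iteration 3: select AD,CM (d=11, Q=-85); attach at lengths (31/6, 35/6); label the merged cluster ACDM
  updated: d(ACDM,Q)=55/4, d(ACDM,T)=35/4, d(ACDM,W)=9
iteration 4: select ACDM,Q (d=55/4, Q=-179/4); attach at lengths (73/16, 147/16); label the merged cluster ACDMQ
  updated: d(ACDMQ,T)=11/2, d(ACDMQ,W)=25/8
iteration 5: select ACDMQ,T (d=11/2, Q=-93/8); attach at lengths (45/16, 43/16); label the merged cluster ACDMQT
  updated: d(ACDMQT,W)=5/16
iteration 6: select ACDMQT,W (d=5/16); attach at lengths (5/32, 5/32); label the merged cluster ACDMQTW
final tree: (((((A:25/8,D:7/8):31/6,(C:-3/5,M:38/5):35/6):73/16,Q:147/16):45/16,T:43/16):5/32,W:5/32)
total length: 665/16

ACDM,Q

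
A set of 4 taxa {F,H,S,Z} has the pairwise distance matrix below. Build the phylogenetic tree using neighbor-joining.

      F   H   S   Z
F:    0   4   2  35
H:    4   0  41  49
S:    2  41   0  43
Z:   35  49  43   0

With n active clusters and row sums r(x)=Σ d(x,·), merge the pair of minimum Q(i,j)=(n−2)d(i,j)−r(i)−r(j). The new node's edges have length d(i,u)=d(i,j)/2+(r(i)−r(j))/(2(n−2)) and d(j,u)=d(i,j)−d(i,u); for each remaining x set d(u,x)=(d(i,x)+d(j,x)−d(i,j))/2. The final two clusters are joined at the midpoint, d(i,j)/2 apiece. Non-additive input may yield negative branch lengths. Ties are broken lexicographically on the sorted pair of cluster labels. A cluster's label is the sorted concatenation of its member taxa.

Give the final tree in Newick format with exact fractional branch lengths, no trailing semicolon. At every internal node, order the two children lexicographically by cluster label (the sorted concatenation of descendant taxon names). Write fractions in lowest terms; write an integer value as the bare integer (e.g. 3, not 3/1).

iteration 1: select F,H (d=4, Q=-127); attach at lengths (-45/4, 61/4); label the merged cluster FH
  updated: d(FH,S)=39/2, d(FH,Z)=40
iteration 2: select FH,S (d=39/2, Q=-205/2); attach at lengths (33/4, 45/4); label the merged cluster FHS
  updated: d(FHS,Z)=127/4
iteration 3: select FHS,Z (d=127/4); attach at lengths (127/8, 127/8); label the merged cluster FHSZ
final tree: (((F:-45/4,H:61/4):33/4,S:45/4):127/8,Z:127/8)
total length: 221/4

(((F:-45/4,H:61/4):33/4,S:45/4):127/8,Z:127/8)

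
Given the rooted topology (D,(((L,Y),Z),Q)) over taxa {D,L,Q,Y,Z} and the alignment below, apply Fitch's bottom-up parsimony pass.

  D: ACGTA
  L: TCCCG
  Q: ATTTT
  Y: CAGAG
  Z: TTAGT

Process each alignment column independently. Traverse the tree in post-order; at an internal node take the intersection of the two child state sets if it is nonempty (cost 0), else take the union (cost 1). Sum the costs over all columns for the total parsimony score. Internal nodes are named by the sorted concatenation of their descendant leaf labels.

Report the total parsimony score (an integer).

[col 0] LY: children L:{T}, Y:{C} ∪→ {C,T}; cost 1
[col 0] LYZ: children LY:{C,T}, Z:{T} ∩→ {T}; cost 0
[col 0] LQYZ: children LYZ:{T}, Q:{A} ∪→ {A,T}; cost 1
[col 0] DLQYZ: children D:{A}, LQYZ:{A,T} ∩→ {A}; cost 0
[col 1] LY: children L:{C}, Y:{A} ∪→ {A,C}; cost 1
[col 1] LYZ: children LY:{A,C}, Z:{T} ∪→ {A,C,T}; cost 1
[col 1] LQYZ: children LYZ:{A,C,T}, Q:{T} ∩→ {T}; cost 0
[col 1] DLQYZ: children D:{C}, LQYZ:{T} ∪→ {C,T}; cost 1
[col 2] LY: children L:{C}, Y:{G} ∪→ {C,G}; cost 1
[col 2] LYZ: children LY:{C,G}, Z:{A} ∪→ {A,C,G}; cost 1
[col 2] LQYZ: children LYZ:{A,C,G}, Q:{T} ∪→ {A,C,G,T}; cost 1
[col 2] DLQYZ: children D:{G}, LQYZ:{A,C,G,T} ∩→ {G}; cost 0
[col 3] LY: children L:{C}, Y:{A} ∪→ {A,C}; cost 1
[col 3] LYZ: children LY:{A,C}, Z:{G} ∪→ {A,C,G}; cost 1
[col 3] LQYZ: children LYZ:{A,C,G}, Q:{T} ∪→ {A,C,G,T}; cost 1
[col 3] DLQYZ: children D:{T}, LQYZ:{A,C,G,T} ∩→ {T}; cost 0
[col 4] LY: children L:{G}, Y:{G} ∩→ {G}; cost 0
[col 4] LYZ: children LY:{G}, Z:{T} ∪→ {G,T}; cost 1
[col 4] LQYZ: children LYZ:{G,T}, Q:{T} ∩→ {T}; cost 0
[col 4] DLQYZ: children D:{A}, LQYZ:{T} ∪→ {A,T}; cost 1
per-site changes: [2, 3, 3, 3, 2]; total = 13

13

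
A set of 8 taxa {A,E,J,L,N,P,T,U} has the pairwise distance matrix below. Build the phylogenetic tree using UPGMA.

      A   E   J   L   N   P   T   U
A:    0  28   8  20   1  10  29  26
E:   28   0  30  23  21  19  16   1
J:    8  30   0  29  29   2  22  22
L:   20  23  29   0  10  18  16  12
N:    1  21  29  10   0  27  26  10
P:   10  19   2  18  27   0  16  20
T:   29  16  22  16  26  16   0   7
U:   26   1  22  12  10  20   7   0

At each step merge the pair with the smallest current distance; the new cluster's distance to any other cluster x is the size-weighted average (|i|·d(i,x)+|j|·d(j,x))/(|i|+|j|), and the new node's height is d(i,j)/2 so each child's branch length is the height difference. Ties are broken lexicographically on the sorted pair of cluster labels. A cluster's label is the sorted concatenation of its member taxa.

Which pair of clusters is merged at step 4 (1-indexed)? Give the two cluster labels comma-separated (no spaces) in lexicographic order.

1. join A+N (d=1) ⇒ AN; edges |A|=1/2, |N|=1/2
  updated: d(AN,E)=49/2, d(AN,J)=37/2, d(AN,L)=15, d(AN,P)=37/2, d(AN,T)=55/2, d(AN,U)=18
2. join E+U (d=1) ⇒ EU; edges |E|=1/2, |U|=1/2
  updated: d(AN,EU)=85/4, d(EU,J)=26, d(EU,L)=35/2, d(EU,P)=39/2, d(EU,T)=23/2
3. join J+P (d=2) ⇒ JP; edges |J|=1, |P|=1
  updated: d(AN,JP)=37/2, d(EU,JP)=91/4, d(JP,L)=47/2, d(JP,T)=19
4. join EU+T (d=23/2) ⇒ ETU; edges |EU|=21/4, |T|=23/4
  updated: d(AN,ETU)=70/3, d(ETU,JP)=43/2, d(ETU,L)=17
5. join AN+L (d=15) ⇒ ALN; edges |AN|=7, |L|=15/2
  updated: d(ALN,ETU)=191/9, d(ALN,JP)=121/6
6. join ALN+JP (d=121/6) ⇒ AJLNP; edges |ALN|=31/12, |JP|=109/12
  updated: d(AJLNP,ETU)=64/3
7. join AJLNP+ETU (d=64/3) ⇒ AEJLNPTU; edges |AJLNP|=7/12, |ETU|=59/12
final tree: ((((A:1/2,N:1/2):7,L:15/2):31/12,(J:1,P:1):109/12):7/12,((E:1/2,U:1/2):21/4,T:23/4):59/12)
total length: 140/3

EU,T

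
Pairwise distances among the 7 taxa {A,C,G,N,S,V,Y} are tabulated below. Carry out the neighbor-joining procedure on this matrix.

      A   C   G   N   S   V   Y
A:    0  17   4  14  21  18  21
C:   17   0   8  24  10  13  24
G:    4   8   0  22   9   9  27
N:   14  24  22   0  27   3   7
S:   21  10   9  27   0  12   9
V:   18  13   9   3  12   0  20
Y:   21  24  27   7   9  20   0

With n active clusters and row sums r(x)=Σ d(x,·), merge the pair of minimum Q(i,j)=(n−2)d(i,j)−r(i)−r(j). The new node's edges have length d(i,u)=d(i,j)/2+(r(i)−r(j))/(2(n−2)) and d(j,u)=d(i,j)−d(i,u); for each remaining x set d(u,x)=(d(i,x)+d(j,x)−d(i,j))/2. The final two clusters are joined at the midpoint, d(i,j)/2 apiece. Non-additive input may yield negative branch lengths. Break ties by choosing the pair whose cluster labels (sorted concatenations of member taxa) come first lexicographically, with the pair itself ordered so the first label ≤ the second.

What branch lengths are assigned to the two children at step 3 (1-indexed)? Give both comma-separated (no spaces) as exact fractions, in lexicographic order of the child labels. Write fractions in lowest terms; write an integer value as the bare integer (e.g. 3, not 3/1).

iteration 1: select N,Y (d=7, Q=-170); attach at lengths (12/5, 23/5); label the merged cluster NY
  updated: d(A,NY)=14, d(C,NY)=41/2, d(G,NY)=21, d(NY,S)=29/2, d(NY,V)=8
iteration 2: select A,G (d=4, Q=-109); attach at lengths (39/8, -7/8); label the merged cluster AG
  updated: d(AG,C)=21/2, d(AG,NY)=31/2, d(AG,S)=13, d(AG,V)=23/2
iteration 3: select NY,V (d=8, Q=-79); attach at lengths (19/3, 5/3); label the merged cluster NVY
  updated: d(AG,NVY)=19/2, d(C,NVY)=51/4, d(NVY,S)=37/4
iteration 4: select AG,NVY (d=19/2, Q=-91/2); attach at lengths (41/8, 35/8); label the merged cluster AGNVY
  updated: d(AGNVY,C)=55/8, d(AGNVY,S)=51/8
iteration 5: select AGNVY,C (d=55/8, Q=-93/4); attach at lengths (13/8, 21/4); label the merged cluster ACGNVY
  updated: d(ACGNVY,S)=19/4
iteration 6: select ACGNVY,S (d=19/4); attach at lengths (19/8, 19/8); label the merged cluster ACGNSVY
final tree: ((((A:39/8,G:-7/8):41/8,((N:12/5,Y:23/5):19/3,V:5/3):35/8):13/8,C:21/4):19/8,S:19/8)
total length: 321/8

19/3,5/3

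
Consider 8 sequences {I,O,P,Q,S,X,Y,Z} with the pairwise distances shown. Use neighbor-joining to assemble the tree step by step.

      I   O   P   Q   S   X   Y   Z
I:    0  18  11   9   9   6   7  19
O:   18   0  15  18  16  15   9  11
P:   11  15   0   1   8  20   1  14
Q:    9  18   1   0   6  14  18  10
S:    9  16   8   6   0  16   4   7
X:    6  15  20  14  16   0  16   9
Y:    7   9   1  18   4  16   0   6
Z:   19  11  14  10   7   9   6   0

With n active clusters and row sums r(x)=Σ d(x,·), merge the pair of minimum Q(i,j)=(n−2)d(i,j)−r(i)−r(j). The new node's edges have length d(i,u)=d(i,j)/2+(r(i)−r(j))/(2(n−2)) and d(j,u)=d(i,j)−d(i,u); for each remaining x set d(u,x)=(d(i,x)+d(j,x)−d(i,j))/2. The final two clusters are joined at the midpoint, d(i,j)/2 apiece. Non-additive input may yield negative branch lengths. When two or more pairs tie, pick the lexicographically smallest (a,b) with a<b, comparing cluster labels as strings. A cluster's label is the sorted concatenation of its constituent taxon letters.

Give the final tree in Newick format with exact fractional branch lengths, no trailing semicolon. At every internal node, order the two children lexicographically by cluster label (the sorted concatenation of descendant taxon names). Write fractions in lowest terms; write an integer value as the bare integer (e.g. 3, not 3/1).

iteration 1: select P,Q (d=1, Q=-140); attach at lengths (0, 1); label the merged cluster PQ
  updated: d(I,PQ)=19/2, d(O,PQ)=16, d(PQ,S)=13/2, d(PQ,X)=33/2, d(PQ,Y)=9, d(PQ,Z)=23/2
iteration 2: select I,X (d=6, Q=-117); attach at lengths (2, 4); label the merged cluster IX
  updated: d(IX,O)=27/2, d(IX,PQ)=10, d(IX,S)=19/2, d(IX,Y)=17/2, d(IX,Z)=11
iteration 3: select PQ,S (d=13/2, Q=-70); attach at lengths (9/2, 2); label the merged cluster PQS
  updated: d(IX,PQS)=13/2, d(O,PQS)=51/4, d(PQS,Y)=13/4, d(PQS,Z)=6
iteration 4: select IX,PQS (d=13/2, Q=-97/2); attach at lengths (61/12, 17/12); label the merged cluster IPQSX
  updated: d(IPQSX,O)=79/8, d(IPQSX,Y)=21/8, d(IPQSX,Z)=21/4
iteration 5: select IPQSX,Y (d=21/8, Q=-241/8); attach at lengths (43/32, 41/32); label the merged cluster IPQSXY
  updated: d(IPQSXY,O)=65/8, d(IPQSXY,Z)=69/16
iteration 6: select IPQSXY,O (d=65/8, Q=-375/16); attach at lengths (23/32, 237/32); label the merged cluster IOPQSXY
  updated: d(IOPQSXY,Z)=115/32
iteration 7: select IOPQSXY,Z (d=115/32); attach at lengths (115/64, 115/64); label the merged cluster IOPQSXYZ
final tree: (((((I:2,X:4):61/12,((P:0,Q:1):9/2,S:2):17/12):43/32,Y:41/32):23/32,O:237/32):115/64,Z:115/64)
total length: 1099/32

(((((I:2,X:4):61/12,((P:0,Q:1):9/2,S:2):17/12):43/32,Y:41/32):23/32,O:237/32):115/64,Z:115/64)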